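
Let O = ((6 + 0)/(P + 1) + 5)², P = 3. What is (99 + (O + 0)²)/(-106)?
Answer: -30145/1696 ≈ -17.774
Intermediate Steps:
O = 169/4 (O = ((6 + 0)/(3 + 1) + 5)² = (6/4 + 5)² = (6*(¼) + 5)² = (3/2 + 5)² = (13/2)² = 169/4 ≈ 42.250)
(99 + (O + 0)²)/(-106) = (99 + (169/4 + 0)²)/(-106) = (99 + (169/4)²)*(-1/106) = (99 + 28561/16)*(-1/106) = (30145/16)*(-1/106) = -30145/1696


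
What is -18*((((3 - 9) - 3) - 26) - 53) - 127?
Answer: 1457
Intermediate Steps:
-18*((((3 - 9) - 3) - 26) - 53) - 127 = -18*(((-6 - 3) - 26) - 53) - 127 = -18*((-9 - 26) - 53) - 127 = -18*(-35 - 53) - 127 = -18*(-88) - 127 = 1584 - 127 = 1457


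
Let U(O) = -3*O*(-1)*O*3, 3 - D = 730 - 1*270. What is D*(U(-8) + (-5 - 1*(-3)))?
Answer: -262318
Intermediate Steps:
D = -457 (D = 3 - (730 - 1*270) = 3 - (730 - 270) = 3 - 1*460 = 3 - 460 = -457)
U(O) = 9*O**2 (U(O) = -3*(-O)*O*3 = -(-3)*O**2*3 = (3*O**2)*3 = 9*O**2)
D*(U(-8) + (-5 - 1*(-3))) = -457*(9*(-8)**2 + (-5 - 1*(-3))) = -457*(9*64 + (-5 + 3)) = -457*(576 - 2) = -457*574 = -262318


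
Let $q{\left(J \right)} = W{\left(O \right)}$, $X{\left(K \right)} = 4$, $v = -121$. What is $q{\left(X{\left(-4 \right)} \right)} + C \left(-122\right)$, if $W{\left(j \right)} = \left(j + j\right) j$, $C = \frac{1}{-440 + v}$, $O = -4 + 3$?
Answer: $\frac{1244}{561} \approx 2.2175$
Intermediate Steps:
$O = -1$
$C = - \frac{1}{561}$ ($C = \frac{1}{-440 - 121} = \frac{1}{-561} = - \frac{1}{561} \approx -0.0017825$)
$W{\left(j \right)} = 2 j^{2}$ ($W{\left(j \right)} = 2 j j = 2 j^{2}$)
$q{\left(J \right)} = 2$ ($q{\left(J \right)} = 2 \left(-1\right)^{2} = 2 \cdot 1 = 2$)
$q{\left(X{\left(-4 \right)} \right)} + C \left(-122\right) = 2 - - \frac{122}{561} = 2 + \frac{122}{561} = \frac{1244}{561}$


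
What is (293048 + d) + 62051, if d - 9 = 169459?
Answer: 524567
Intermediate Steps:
d = 169468 (d = 9 + 169459 = 169468)
(293048 + d) + 62051 = (293048 + 169468) + 62051 = 462516 + 62051 = 524567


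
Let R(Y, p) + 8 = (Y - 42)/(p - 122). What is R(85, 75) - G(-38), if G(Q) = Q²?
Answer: -68287/47 ≈ -1452.9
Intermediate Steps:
R(Y, p) = -8 + (-42 + Y)/(-122 + p) (R(Y, p) = -8 + (Y - 42)/(p - 122) = -8 + (-42 + Y)/(-122 + p))
R(85, 75) - G(-38) = (934 + 85 - 8*75)/(-122 + 75) - 1*(-38)² = (934 + 85 - 600)/(-47) - 1*1444 = -1/47*419 - 1444 = -419/47 - 1444 = -68287/47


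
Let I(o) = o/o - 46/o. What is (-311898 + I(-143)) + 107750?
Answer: -29192975/143 ≈ -2.0415e+5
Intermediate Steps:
I(o) = 1 - 46/o
(-311898 + I(-143)) + 107750 = (-311898 + (-46 - 143)/(-143)) + 107750 = (-311898 - 1/143*(-189)) + 107750 = (-311898 + 189/143) + 107750 = -44601225/143 + 107750 = -29192975/143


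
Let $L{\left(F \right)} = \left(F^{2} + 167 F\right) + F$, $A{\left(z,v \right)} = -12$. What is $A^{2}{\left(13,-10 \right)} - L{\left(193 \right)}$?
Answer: $-69529$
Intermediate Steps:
$L{\left(F \right)} = F^{2} + 168 F$
$A^{2}{\left(13,-10 \right)} - L{\left(193 \right)} = \left(-12\right)^{2} - 193 \left(168 + 193\right) = 144 - 193 \cdot 361 = 144 - 69673 = -69529$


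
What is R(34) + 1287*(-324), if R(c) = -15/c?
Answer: -14177607/34 ≈ -4.1699e+5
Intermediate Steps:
R(34) + 1287*(-324) = -15/34 + 1287*(-324) = -15*1/34 - 416988 = -15/34 - 416988 = -14177607/34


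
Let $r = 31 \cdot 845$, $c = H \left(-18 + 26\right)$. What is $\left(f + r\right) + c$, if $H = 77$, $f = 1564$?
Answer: $28375$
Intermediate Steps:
$c = 616$ ($c = 77 \left(-18 + 26\right) = 77 \cdot 8 = 616$)
$r = 26195$
$\left(f + r\right) + c = \left(1564 + 26195\right) + 616 = 27759 + 616 = 28375$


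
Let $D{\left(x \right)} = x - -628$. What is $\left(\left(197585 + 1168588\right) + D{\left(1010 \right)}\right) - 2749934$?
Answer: $-1382123$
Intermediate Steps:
$D{\left(x \right)} = 628 + x$ ($D{\left(x \right)} = x + 628 = 628 + x$)
$\left(\left(197585 + 1168588\right) + D{\left(1010 \right)}\right) - 2749934 = \left(\left(197585 + 1168588\right) + \left(628 + 1010\right)\right) - 2749934 = \left(1366173 + 1638\right) - 2749934 = 1367811 - 2749934 = -1382123$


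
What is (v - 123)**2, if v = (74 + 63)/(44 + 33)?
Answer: 87123556/5929 ≈ 14694.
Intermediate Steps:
v = 137/77 ≈ 1.7792
(v - 123)**2 = (137/77 - 123)**2 = (-9334/77)**2 = 87123556/5929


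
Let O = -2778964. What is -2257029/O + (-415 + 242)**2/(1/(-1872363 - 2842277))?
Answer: -392124216133402811/2778964 ≈ -1.4110e+11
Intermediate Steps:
-2257029/O + (-415 + 242)**2/(1/(-1872363 - 2842277)) = -2257029/(-2778964) + (-415 + 242)**2/(1/(-1872363 - 2842277)) = -2257029*(-1/2778964) + (-173)**2/(1/(-4714640)) = 2257029/2778964 + 29929/(-1/4714640) = 2257029/2778964 + 29929*(-4714640) = 2257029/2778964 - 141104460560 = -392124216133402811/2778964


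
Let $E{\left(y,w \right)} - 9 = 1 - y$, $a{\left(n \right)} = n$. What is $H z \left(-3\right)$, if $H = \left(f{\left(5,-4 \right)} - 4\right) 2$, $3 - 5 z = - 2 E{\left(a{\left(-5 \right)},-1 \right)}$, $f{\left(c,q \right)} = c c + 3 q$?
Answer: $- \frac{1782}{5} \approx -356.4$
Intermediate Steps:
$f{\left(c,q \right)} = c^{2} + 3 q$
$E{\left(y,w \right)} = 10 - y$ ($E{\left(y,w \right)} = 9 - \left(-1 + y\right) = 10 - y$)
$z = \frac{33}{5}$ ($z = \frac{3}{5} - \frac{\left(-2\right) \left(10 - -5\right)}{5} = \frac{3}{5} - \frac{\left(-2\right) \left(10 + 5\right)}{5} = \frac{3}{5} - \frac{\left(-2\right) 15}{5} = \frac{3}{5} - -6 = \frac{3}{5} + 6 = \frac{33}{5} \approx 6.6$)
$H = 18$ ($H = \left(\left(5^{2} + 3 \left(-4\right)\right) - 4\right) 2 = \left(\left(25 - 12\right) - 4\right) 2 = \left(13 - 4\right) 2 = 9 \cdot 2 = 18$)
$H z \left(-3\right) = 18 \cdot \frac{33}{5} \left(-3\right) = \frac{594}{5} \left(-3\right) = - \frac{1782}{5}$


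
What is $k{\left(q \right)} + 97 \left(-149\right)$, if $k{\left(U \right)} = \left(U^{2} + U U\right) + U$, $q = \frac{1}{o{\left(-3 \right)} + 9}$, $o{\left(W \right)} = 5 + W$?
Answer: $- \frac{1748800}{121} \approx -14453.0$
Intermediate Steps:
$q = \frac{1}{11}$ ($q = \frac{1}{\left(5 - 3\right) + 9} = \frac{1}{2 + 9} = \frac{1}{11} \approx 0.090909$)
$k{\left(U \right)} = U + 2 U^{2}$ ($k{\left(U \right)} = \left(U^{2} + U^{2}\right) + U = 2 U^{2} + U = U + 2 U^{2}$)
$k{\left(q \right)} + 97 \left(-149\right) = \frac{1 + 2 \cdot \frac{1}{11}}{11} + 97 \left(-149\right) = \frac{1 + \frac{2}{11}}{11} - 14453 = \frac{1}{11} \cdot \frac{13}{11} - 14453 = \frac{13}{121} - 14453 = - \frac{1748800}{121}$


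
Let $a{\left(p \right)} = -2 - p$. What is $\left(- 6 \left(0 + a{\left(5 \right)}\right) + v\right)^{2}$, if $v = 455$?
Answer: $247009$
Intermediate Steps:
$\left(- 6 \left(0 + a{\left(5 \right)}\right) + v\right)^{2} = \left(- 6 \left(0 - 7\right) + 455\right)^{2} = \left(\left(-6\right) \left(-7\right) + 455\right)^{2} = \left(42 + 455\right)^{2} = 497^{2} = 247009$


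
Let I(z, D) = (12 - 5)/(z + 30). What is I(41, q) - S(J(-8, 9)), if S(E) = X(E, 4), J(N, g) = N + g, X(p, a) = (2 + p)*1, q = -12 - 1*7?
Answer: -206/71 ≈ -2.9014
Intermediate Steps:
q = -19 (q = -12 - 7 = -19)
X(p, a) = 2 + p
S(E) = 2 + E
I(z, D) = 7/(30 + z)
I(41, q) - S(J(-8, 9)) = 7/(30 + 41) - (2 + (-8 + 9)) = 7/71 - (2 + 1) = 7*(1/71) - 1*3 = 7/71 - 3 = -206/71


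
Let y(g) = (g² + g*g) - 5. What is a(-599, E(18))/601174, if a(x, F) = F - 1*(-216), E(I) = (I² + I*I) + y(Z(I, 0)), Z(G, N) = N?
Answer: 859/601174 ≈ 0.0014289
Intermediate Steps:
y(g) = -5 + 2*g² (y(g) = (g² + g²) - 5 = 2*g² - 5 = -5 + 2*g²)
E(I) = -5 + 2*I² (E(I) = (I² + I*I) + (-5 + 2*0²) = (I² + I²) + (-5 + 2*0) = 2*I² + (-5 + 0) = 2*I² - 5 = -5 + 2*I²)
a(x, F) = 216 + F (a(x, F) = F + 216 = 216 + F)
a(-599, E(18))/601174 = (216 + (-5 + 2*18²))/601174 = (216 + (-5 + 2*324))*(1/601174) = (216 + (-5 + 648))*(1/601174) = (216 + 643)*(1/601174) = 859*(1/601174) = 859/601174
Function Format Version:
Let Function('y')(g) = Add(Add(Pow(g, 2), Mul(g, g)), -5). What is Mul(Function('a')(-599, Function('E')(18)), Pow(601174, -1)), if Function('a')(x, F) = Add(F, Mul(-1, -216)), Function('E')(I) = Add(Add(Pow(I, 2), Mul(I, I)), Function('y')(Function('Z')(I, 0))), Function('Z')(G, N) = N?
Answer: Rational(859, 601174) ≈ 0.0014289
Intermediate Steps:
Function('y')(g) = Add(-5, Mul(2, Pow(g, 2))) (Function('y')(g) = Add(Add(Pow(g, 2), Pow(g, 2)), -5) = Add(Mul(2, Pow(g, 2)), -5) = Add(-5, Mul(2, Pow(g, 2))))
Function('E')(I) = Add(-5, Mul(2, Pow(I, 2))) (Function('E')(I) = Add(Add(Pow(I, 2), Mul(I, I)), Add(-5, Mul(2, Pow(0, 2)))) = Add(Add(Pow(I, 2), Pow(I, 2)), Add(-5, Mul(2, 0))) = Add(Mul(2, Pow(I, 2)), Add(-5, 0)) = Add(Mul(2, Pow(I, 2)), -5) = Add(-5, Mul(2, Pow(I, 2))))
Function('a')(x, F) = Add(216, F) (Function('a')(x, F) = Add(F, 216) = Add(216, F))
Mul(Function('a')(-599, Function('E')(18)), Pow(601174, -1)) = Mul(Add(216, Add(-5, Mul(2, Pow(18, 2)))), Pow(601174, -1)) = Mul(Add(216, Add(-5, Mul(2, 324))), Rational(1, 601174)) = Mul(Add(216, Add(-5, 648)), Rational(1, 601174)) = Mul(Add(216, 643), Rational(1, 601174)) = Mul(859, Rational(1, 601174)) = Rational(859, 601174)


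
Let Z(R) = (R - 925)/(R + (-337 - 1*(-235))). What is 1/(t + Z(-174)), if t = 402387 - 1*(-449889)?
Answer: 276/235229275 ≈ 1.1733e-6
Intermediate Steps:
Z(R) = (-925 + R)/(-102 + R) (Z(R) = (-925 + R)/(R + (-337 + 235)) = (-925 + R)/(R - 102) = (-925 + R)/(-102 + R))
t = 852276 (t = 402387 + 449889 = 852276)
1/(t + Z(-174)) = 1/(852276 + (-925 - 174)/(-102 - 174)) = 1/(852276 - 1099/(-276)) = 1/(852276 - 1/276*(-1099)) = 1/(852276 + 1099/276) = 1/(235229275/276) = 276/235229275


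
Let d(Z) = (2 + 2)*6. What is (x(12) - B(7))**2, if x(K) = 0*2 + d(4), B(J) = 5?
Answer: 361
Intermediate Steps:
d(Z) = 24 (d(Z) = 4*6 = 24)
x(K) = 24 (x(K) = 0*2 + 24 = 0 + 24 = 24)
(x(12) - B(7))**2 = (24 - 1*5)**2 = (24 - 5)**2 = 19**2 = 361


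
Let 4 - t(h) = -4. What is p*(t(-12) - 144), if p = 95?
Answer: -12920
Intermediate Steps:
t(h) = 8 (t(h) = 4 - 1*(-4) = 4 + 4 = 8)
p*(t(-12) - 144) = 95*(8 - 144) = 95*(-136) = -12920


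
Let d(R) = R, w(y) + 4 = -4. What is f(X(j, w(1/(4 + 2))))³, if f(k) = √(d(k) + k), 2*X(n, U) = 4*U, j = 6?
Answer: -128*I*√2 ≈ -181.02*I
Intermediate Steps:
w(y) = -8 (w(y) = -4 - 4 = -8)
X(n, U) = 2*U (X(n, U) = (4*U)/2 = 2*U)
f(k) = √2*√k (f(k) = √(k + k) = √(2*k) = √2*√k)
f(X(j, w(1/(4 + 2))))³ = (√2*√(2*(-8)))³ = (√2*√(-16))³ = (√2*(4*I))³ = (4*I*√2)³ = -128*I*√2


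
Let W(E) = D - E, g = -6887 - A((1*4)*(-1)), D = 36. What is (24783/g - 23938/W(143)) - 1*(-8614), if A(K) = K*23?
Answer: 2140981613/242355 ≈ 8834.1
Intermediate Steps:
A(K) = 23*K
g = -6795 (g = -6887 - 23*(1*4)*(-1) = -6887 - 23*4*(-1) = -6887 - 23*(-4) = -6887 - 1*(-92) = -6887 + 92 = -6795)
W(E) = 36 - E
(24783/g - 23938/W(143)) - 1*(-8614) = (24783/(-6795) - 23938/(36 - 1*143)) - 1*(-8614) = (24783*(-1/6795) - 23938/(36 - 143)) + 8614 = (-8261/2265 - 23938/(-107)) + 8614 = (-8261/2265 - 23938*(-1/107)) + 8614 = (-8261/2265 + 23938/107) + 8614 = 53335643/242355 + 8614 = 2140981613/242355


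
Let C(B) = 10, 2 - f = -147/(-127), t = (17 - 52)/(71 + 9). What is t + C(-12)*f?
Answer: 16231/2032 ≈ 7.9877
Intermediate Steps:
t = -7/16 (t = -35/80 = -35*1/80 = -7/16 ≈ -0.43750)
f = 107/127 (f = 2 - (-147)/(-127) = 2 - (-147)*(-1)/127 = 2 - 1*147/127 = 2 - 147/127 = 107/127 ≈ 0.84252)
t + C(-12)*f = -7/16 + 10*(107/127) = -7/16 + 1070/127 = 16231/2032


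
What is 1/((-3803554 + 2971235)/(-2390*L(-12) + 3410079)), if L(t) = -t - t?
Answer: -3352719/832319 ≈ -4.0282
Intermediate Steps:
L(t) = -2*t
1/((-3803554 + 2971235)/(-2390*L(-12) + 3410079)) = 1/((-3803554 + 2971235)/(-(-4780)*(-12) + 3410079)) = 1/(-832319/(-2390*24 + 3410079)) = 1/(-832319/(-57360 + 3410079)) = 1/(-832319/3352719) = -3352719/832319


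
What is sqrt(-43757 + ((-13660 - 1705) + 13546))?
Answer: 6*I*sqrt(1266) ≈ 213.49*I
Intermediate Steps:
sqrt(-43757 + ((-13660 - 1705) + 13546)) = sqrt(-43757 + (-15365 + 13546)) = sqrt(-43757 - 1819) = sqrt(-45576) = 6*I*sqrt(1266)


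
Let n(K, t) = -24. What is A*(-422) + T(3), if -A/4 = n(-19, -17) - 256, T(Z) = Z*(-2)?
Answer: -472646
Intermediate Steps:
T(Z) = -2*Z
A = 1120 (A = -4*(-24 - 256) = -4*(-280) = 1120)
A*(-422) + T(3) = 1120*(-422) - 2*3 = -472640 - 6 = -472646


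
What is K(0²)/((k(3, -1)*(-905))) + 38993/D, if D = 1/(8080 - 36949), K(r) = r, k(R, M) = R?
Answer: -1125688917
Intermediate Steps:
D = -1/28869 (D = 1/(-28869) = -1/28869 ≈ -3.4639e-5)
K(0²)/((k(3, -1)*(-905))) + 38993/D = 0²/((3*(-905))) + 38993/(-1/28869) = 0/(-2715) + 38993*(-28869) = 0*(-1/2715) - 1125688917 = 0 - 1125688917 = -1125688917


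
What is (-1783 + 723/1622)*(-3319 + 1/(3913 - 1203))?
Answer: 26005793029167/4395620 ≈ 5.9163e+6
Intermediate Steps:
(-1783 + 723/1622)*(-3319 + 1/(3913 - 1203)) = (-1783 + 723*(1/1622))*(-3319 + 1/2710) = (-1783 + 723/1622)*(-3319 + 1/2710) = -2891303/1622*(-8994489/2710) = 26005793029167/4395620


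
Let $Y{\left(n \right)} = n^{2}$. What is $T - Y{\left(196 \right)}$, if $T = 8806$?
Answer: $-29610$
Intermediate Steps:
$T - Y{\left(196 \right)} = 8806 - 196^{2} = 8806 - 38416 = -29610$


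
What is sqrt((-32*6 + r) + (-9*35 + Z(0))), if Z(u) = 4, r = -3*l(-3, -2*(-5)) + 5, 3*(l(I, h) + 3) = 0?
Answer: I*sqrt(489) ≈ 22.113*I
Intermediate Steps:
l(I, h) = -3 (l(I, h) = -3 + (1/3)*0 = -3 + 0 = -3)
r = 14 (r = -3*(-3) + 5 = 9 + 5 = 14)
sqrt((-32*6 + r) + (-9*35 + Z(0))) = sqrt((-32*6 + 14) + (-9*35 + 4)) = sqrt((-192 + 14) + (-315 + 4)) = sqrt(-178 - 311) = sqrt(-489) = I*sqrt(489)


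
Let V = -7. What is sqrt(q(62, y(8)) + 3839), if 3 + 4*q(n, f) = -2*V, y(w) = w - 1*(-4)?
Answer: 11*sqrt(127)/2 ≈ 61.982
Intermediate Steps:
y(w) = 4 + w (y(w) = w + 4 = 4 + w)
q(n, f) = 11/4 (q(n, f) = -3/4 + (-2*(-7))/4 = -3/4 + (1/4)*14 = -3/4 + 7/2 = 11/4)
sqrt(q(62, y(8)) + 3839) = sqrt(11/4 + 3839) = sqrt(15367/4) = 11*sqrt(127)/2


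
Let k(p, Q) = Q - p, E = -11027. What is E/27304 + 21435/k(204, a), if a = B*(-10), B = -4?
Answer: -146767417/1119464 ≈ -131.10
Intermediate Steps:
a = 40 (a = -4*(-10) = 40)
E/27304 + 21435/k(204, a) = -11027/27304 + 21435/(40 - 1*204) = -11027*1/27304 + 21435/(40 - 204) = -11027/27304 + 21435/(-164) = -11027/27304 + 21435*(-1/164) = -11027/27304 - 21435/164 = -146767417/1119464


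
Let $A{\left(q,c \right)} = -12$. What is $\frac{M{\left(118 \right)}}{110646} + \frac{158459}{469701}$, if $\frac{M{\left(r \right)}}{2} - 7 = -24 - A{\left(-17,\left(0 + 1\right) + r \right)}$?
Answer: $\frac{973786528}{2887252047} \approx 0.33727$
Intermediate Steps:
$M{\left(r \right)} = -10$ ($M{\left(r \right)} = 14 + 2 \left(-24 - -12\right) = 14 + 2 \left(-24 + 12\right) = 14 + 2 \left(-12\right) = 14 - 24 = -10$)
$\frac{M{\left(118 \right)}}{110646} + \frac{158459}{469701} = - \frac{10}{110646} + \frac{158459}{469701} = \left(-10\right) \frac{1}{110646} + 158459 \cdot \frac{1}{469701} = - \frac{5}{55323} + \frac{158459}{469701} = \frac{973786528}{2887252047}$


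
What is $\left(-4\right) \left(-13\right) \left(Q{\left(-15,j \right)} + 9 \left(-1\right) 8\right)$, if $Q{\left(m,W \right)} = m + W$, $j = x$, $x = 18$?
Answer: $-3588$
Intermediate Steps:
$j = 18$
$Q{\left(m,W \right)} = W + m$
$\left(-4\right) \left(-13\right) \left(Q{\left(-15,j \right)} + 9 \left(-1\right) 8\right) = \left(-4\right) \left(-13\right) \left(\left(18 - 15\right) + 9 \left(-1\right) 8\right) = 52 \left(3 - 72\right) = 52 \left(-69\right) = -3588$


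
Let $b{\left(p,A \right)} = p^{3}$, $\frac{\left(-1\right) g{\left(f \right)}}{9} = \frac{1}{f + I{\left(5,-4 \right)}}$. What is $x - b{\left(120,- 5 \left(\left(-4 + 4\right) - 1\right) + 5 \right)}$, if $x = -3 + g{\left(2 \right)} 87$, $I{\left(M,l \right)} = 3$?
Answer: $- \frac{8640798}{5} \approx -1.7282 \cdot 10^{6}$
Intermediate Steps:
$g{\left(f \right)} = - \frac{9}{3 + f}$ ($g{\left(f \right)} = - \frac{9}{f + 3} = - \frac{9}{3 + f}$)
$x = - \frac{798}{5}$ ($x = -3 + - \frac{9}{3 + 2} \cdot 87 = -3 + - \frac{9}{5} \cdot 87 = -3 + \left(-9\right) \frac{1}{5} \cdot 87 = -3 - \frac{783}{5} = - \frac{798}{5} \approx -159.6$)
$x - b{\left(120,- 5 \left(\left(-4 + 4\right) - 1\right) + 5 \right)} = - \frac{798}{5} - 120^{3} = - \frac{798}{5} - 1728000 = - \frac{8640798}{5}$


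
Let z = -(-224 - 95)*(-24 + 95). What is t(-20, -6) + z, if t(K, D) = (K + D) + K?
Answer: 22603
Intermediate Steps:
t(K, D) = D + 2*K (t(K, D) = (D + K) + K = D + 2*K)
z = 22649 (z = -(-319)*71 = -1*(-22649) = 22649)
t(-20, -6) + z = (-6 + 2*(-20)) + 22649 = (-6 - 40) + 22649 = -46 + 22649 = 22603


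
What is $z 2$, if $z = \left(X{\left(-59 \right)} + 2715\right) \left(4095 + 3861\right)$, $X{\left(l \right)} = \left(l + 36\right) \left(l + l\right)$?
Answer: $86386248$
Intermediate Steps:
$X{\left(l \right)} = 2 l \left(36 + l\right)$ ($X{\left(l \right)} = \left(36 + l\right) 2 l = 2 l \left(36 + l\right)$)
$z = 43193124$ ($z = \left(2 \left(-59\right) \left(36 - 59\right) + 2715\right) \left(4095 + 3861\right) = \left(2 \left(-59\right) \left(-23\right) + 2715\right) 7956 = \left(2714 + 2715\right) 7956 = 5429 \cdot 7956 = 43193124$)
$z 2 = 43193124 \cdot 2 = 86386248$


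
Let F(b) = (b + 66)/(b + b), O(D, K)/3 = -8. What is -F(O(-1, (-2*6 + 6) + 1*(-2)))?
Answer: 7/8 ≈ 0.87500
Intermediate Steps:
O(D, K) = -24 (O(D, K) = 3*(-8) = -24)
F(b) = (66 + b)/(2*b) (F(b) = (66 + b)/((2*b)) = (66 + b)*(1/(2*b)) = (66 + b)/(2*b))
-F(O(-1, (-2*6 + 6) + 1*(-2))) = -(66 - 24)/(2*(-24)) = -(-1)*42/(2*24) = -1*(-7/8) = 7/8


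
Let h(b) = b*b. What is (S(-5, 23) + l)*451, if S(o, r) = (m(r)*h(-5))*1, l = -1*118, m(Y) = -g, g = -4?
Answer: -8118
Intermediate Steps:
h(b) = b²
m(Y) = 4 (m(Y) = -1*(-4) = 4)
l = -118
S(o, r) = 100 (S(o, r) = (4*(-5)²)*1 = (4*25)*1 = 100*1 = 100)
(S(-5, 23) + l)*451 = (100 - 118)*451 = -18*451 = -8118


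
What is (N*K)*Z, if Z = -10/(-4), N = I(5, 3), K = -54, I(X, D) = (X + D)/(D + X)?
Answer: -135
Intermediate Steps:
I(X, D) = 1 (I(X, D) = (D + X)/(D + X) = 1)
N = 1
Z = 5/2 (Z = -10*(-¼) = 5/2 ≈ 2.5000)
(N*K)*Z = (1*(-54))*(5/2) = -54*5/2 = -135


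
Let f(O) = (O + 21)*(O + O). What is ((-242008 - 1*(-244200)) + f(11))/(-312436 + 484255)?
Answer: 2896/171819 ≈ 0.016855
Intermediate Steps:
f(O) = 2*O*(21 + O) (f(O) = (21 + O)*(2*O) = 2*O*(21 + O))
((-242008 - 1*(-244200)) + f(11))/(-312436 + 484255) = ((-242008 - 1*(-244200)) + 2*11*(21 + 11))/(-312436 + 484255) = ((-242008 + 244200) + 2*11*32)/171819 = (2192 + 704)*(1/171819) = 2896*(1/171819) = 2896/171819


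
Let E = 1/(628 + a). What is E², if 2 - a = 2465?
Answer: 1/3367225 ≈ 2.9698e-7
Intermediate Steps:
a = -2463 (a = 2 - 1*2465 = 2 - 2465 = -2463)
E = -1/1835 (E = 1/(628 - 2463) = 1/(-1835) = -1/1835 ≈ -0.00054496)
E² = (-1/1835)² = 1/3367225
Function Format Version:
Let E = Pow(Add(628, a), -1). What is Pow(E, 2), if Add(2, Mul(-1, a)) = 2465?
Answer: Rational(1, 3367225) ≈ 2.9698e-7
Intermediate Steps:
a = -2463 (a = Add(2, Mul(-1, 2465)) = Add(2, -2465) = -2463)
E = Rational(-1, 1835) (E = Pow(Add(628, -2463), -1) = Pow(-1835, -1) = Rational(-1, 1835) ≈ -0.00054496)
Pow(E, 2) = Pow(Rational(-1, 1835), 2) = Rational(1, 3367225)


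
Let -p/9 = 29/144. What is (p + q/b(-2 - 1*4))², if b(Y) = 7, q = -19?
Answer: 257049/12544 ≈ 20.492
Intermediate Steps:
p = -29/16 (p = -261/144 = -9*29/144 = -29/16 ≈ -1.8125)
(p + q/b(-2 - 1*4))² = (-29/16 - 19/7)² = (-507/112)² = 257049/12544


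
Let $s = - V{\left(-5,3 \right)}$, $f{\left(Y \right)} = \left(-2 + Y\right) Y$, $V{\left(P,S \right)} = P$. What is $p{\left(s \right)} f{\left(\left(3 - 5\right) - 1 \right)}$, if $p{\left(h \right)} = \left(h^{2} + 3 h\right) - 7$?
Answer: $495$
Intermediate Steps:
$f{\left(Y \right)} = Y \left(-2 + Y\right)$
$s = 5$ ($s = \left(-1\right) \left(-5\right) = 5$)
$p{\left(h \right)} = -7 + h^{2} + 3 h$
$p{\left(s \right)} f{\left(\left(3 - 5\right) - 1 \right)} = \left(-7 + 5^{2} + 3 \cdot 5\right) \left(\left(3 - 5\right) - 1\right) \left(-2 + \left(\left(3 - 5\right) - 1\right)\right) = \left(-7 + 25 + 15\right) \left(-2 - 1\right) \left(-2 - 3\right) = 33 \left(- 3 \left(-2 - 3\right)\right) = 33 \left(\left(-3\right) \left(-5\right)\right) = 33 \cdot 15 = 495$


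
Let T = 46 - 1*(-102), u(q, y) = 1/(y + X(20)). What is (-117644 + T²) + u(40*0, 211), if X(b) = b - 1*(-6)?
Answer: -22690379/237 ≈ -95740.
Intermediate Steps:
X(b) = 6 + b (X(b) = b + 6 = 6 + b)
u(q, y) = 1/(26 + y) (u(q, y) = 1/(y + (6 + 20)) = 1/(y + 26) = 1/(26 + y))
T = 148 (T = 46 + 102 = 148)
(-117644 + T²) + u(40*0, 211) = (-117644 + 148²) + 1/(26 + 211) = (-117644 + 21904) + 1/237 = -95740 + 1/237 = -22690379/237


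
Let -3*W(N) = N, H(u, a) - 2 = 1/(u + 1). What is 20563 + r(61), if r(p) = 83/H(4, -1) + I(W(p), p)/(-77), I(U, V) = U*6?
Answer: 1586378/77 ≈ 20602.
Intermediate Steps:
H(u, a) = 2 + 1/(1 + u) (H(u, a) = 2 + 1/(u + 1) = 2 + 1/(1 + u))
W(N) = -N/3
I(U, V) = 6*U
r(p) = 415/11 + 2*p/77 (r(p) = 83/(((3 + 2*4)/(1 + 4))) + (6*(-p/3))/(-77) = 83/(((3 + 8)/5)) - 2*p*(-1/77) = 83/(((1/5)*11)) + 2*p/77 = 83/(11/5) + 2*p/77 = 83*(5/11) + 2*p/77 = 415/11 + 2*p/77)
20563 + r(61) = 20563 + (415/11 + (2/77)*61) = 20563 + (415/11 + 122/77) = 20563 + 3027/77 = 1586378/77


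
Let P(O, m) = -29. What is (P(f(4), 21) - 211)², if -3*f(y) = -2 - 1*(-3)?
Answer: 57600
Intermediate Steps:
f(y) = -⅓ (f(y) = -(-2 - 1*(-3))/3 = -(-2 + 3)/3 = -⅓*1 = -⅓)
(P(f(4), 21) - 211)² = (-29 - 211)² = (-240)² = 57600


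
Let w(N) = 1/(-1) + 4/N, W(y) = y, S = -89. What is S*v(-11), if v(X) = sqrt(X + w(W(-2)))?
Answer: -89*I*sqrt(14) ≈ -333.01*I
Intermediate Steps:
w(N) = -1 + 4/N (w(N) = 1*(-1) + 4/N = -1 + 4/N)
v(X) = sqrt(-3 + X) (v(X) = sqrt(X + (4 - 1*(-2))/(-2)) = sqrt(X - (4 + 2)/2) = sqrt(X - 1/2*6) = sqrt(X - 3) = sqrt(-3 + X))
S*v(-11) = -89*sqrt(-3 - 11) = -89*I*sqrt(14)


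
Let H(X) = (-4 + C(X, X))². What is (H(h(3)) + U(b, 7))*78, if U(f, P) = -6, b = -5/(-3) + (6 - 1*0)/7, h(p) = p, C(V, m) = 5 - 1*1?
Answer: -468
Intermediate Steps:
C(V, m) = 4 (C(V, m) = 5 - 1 = 4)
b = 53/21 (b = -5*(-⅓) + (6 + 0)*(⅐) = 5/3 + 6*(⅐) = 5/3 + 6/7 = 53/21 ≈ 2.5238)
H(X) = 0 (H(X) = (-4 + 4)² = 0² = 0)
(H(h(3)) + U(b, 7))*78 = (0 - 6)*78 = -6*78 = -468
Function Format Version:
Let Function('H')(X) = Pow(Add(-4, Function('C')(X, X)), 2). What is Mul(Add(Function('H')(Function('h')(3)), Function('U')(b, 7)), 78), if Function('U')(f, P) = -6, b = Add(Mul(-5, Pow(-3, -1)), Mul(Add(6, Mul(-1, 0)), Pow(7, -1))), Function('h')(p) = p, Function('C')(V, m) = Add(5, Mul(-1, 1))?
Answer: -468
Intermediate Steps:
Function('C')(V, m) = 4 (Function('C')(V, m) = Add(5, -1) = 4)
b = Rational(53, 21) (b = Add(Mul(-5, Rational(-1, 3)), Mul(Add(6, 0), Rational(1, 7))) = Add(Rational(5, 3), Mul(6, Rational(1, 7))) = Add(Rational(5, 3), Rational(6, 7)) = Rational(53, 21) ≈ 2.5238)
Function('H')(X) = 0 (Function('H')(X) = Pow(Add(-4, 4), 2) = Pow(0, 2) = 0)
Mul(Add(Function('H')(Function('h')(3)), Function('U')(b, 7)), 78) = Mul(Add(0, -6), 78) = Mul(-6, 78) = -468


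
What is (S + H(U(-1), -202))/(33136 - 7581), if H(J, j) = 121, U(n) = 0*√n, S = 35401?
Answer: 35522/25555 ≈ 1.3900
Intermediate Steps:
U(n) = 0
(S + H(U(-1), -202))/(33136 - 7581) = (35401 + 121)/(33136 - 7581) = 35522/25555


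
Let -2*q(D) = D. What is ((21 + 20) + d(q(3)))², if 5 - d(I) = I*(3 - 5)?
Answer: 1849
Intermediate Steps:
q(D) = -D/2
d(I) = 5 + 2*I (d(I) = 5 - I*(3 - 5) = 5 - I*(-2) = 5 - (-2)*I = 5 + 2*I)
((21 + 20) + d(q(3)))² = ((21 + 20) + (5 + 2*(-½*3)))² = (41 + (5 + 2*(-3/2)))² = (41 + (5 - 3))² = (41 + 2)² = 43² = 1849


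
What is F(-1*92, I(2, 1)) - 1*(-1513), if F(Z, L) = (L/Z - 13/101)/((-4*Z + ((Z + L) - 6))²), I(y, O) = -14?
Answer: 460678627437/304480256 ≈ 1513.0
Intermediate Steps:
F(Z, L) = (-13/101 + L/Z)/(-6 + L - 3*Z)² (F(Z, L) = (L/Z - 13*1/101)/((-4*Z + ((L + Z) - 6))²) = (L/Z - 13/101)/((-4*Z + (-6 + L + Z))²) = (-13/101 + L/Z)/((-6 + L - 3*Z)²) = (-13/101 + L/Z)/(-6 + L - 3*Z)²)
F(-1*92, I(2, 1)) - 1*(-1513) = (-14 - (-13)*92/101)/(((-1*92))*(6 - 1*(-14) + 3*(-1*92))²) - 1*(-1513) = (-14 - 13/101*(-92))/((-92)*(6 + 14 + 3*(-92))²) + 1513 = -(-14 + 1196/101)/(92*(6 + 14 - 276)²) + 1513 = -1/92*(-218/101)/(-256)² + 1513 = -1/92*1/65536*(-218/101) + 1513 = 109/304480256 + 1513 = 460678627437/304480256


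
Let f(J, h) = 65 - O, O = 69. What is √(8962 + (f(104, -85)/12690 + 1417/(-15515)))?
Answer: √385997767648885965/6562845 ≈ 94.667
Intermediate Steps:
f(J, h) = -4 (f(J, h) = 65 - 1*69 = 65 - 69 = -4)
√(8962 + (f(104, -85)/12690 + 1417/(-15515))) = √(8962 + (-4/12690 + 1417/(-15515))) = √(8962 + (-4*1/12690 + 1417*(-1/15515))) = √(8962 + (-2/6345 - 1417/15515)) = √(8962 - 1804379/19688535) = √(176446846291/19688535) = √385997767648885965/6562845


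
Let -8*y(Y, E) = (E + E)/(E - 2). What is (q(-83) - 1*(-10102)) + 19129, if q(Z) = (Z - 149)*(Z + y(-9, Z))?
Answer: 4126209/85 ≈ 48544.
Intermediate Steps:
y(Y, E) = -E/(4*(-2 + E)) (y(Y, E) = -(E + E)/(8*(E - 2)) = -2*E/(8*(-2 + E)) = -E/(4*(-2 + E)))
q(Z) = (-149 + Z)*(Z - Z/(-8 + 4*Z)) (q(Z) = (Z - 149)*(Z - Z/(-8 + 4*Z)) = (-149 + Z)*(Z - Z/(-8 + 4*Z)))
(q(-83) - 1*(-10102)) + 19129 = ((¼)*(-83)*(1341 - 605*(-83) + 4*(-83)²)/(-2 - 83) - 1*(-10102)) + 19129 = ((¼)*(-83)*(1341 + 50215 + 4*6889)/(-85) + 10102) + 19129 = ((¼)*(-83)*(-1/85)*(1341 + 50215 + 27556) + 10102) + 19129 = ((¼)*(-83)*(-1/85)*79112 + 10102) + 19129 = (1641574/85 + 10102) + 19129 = 2500244/85 + 19129 = 4126209/85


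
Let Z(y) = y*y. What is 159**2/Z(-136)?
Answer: 25281/18496 ≈ 1.3668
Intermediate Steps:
Z(y) = y**2
159**2/Z(-136) = 159**2/((-136)**2) = 25281/18496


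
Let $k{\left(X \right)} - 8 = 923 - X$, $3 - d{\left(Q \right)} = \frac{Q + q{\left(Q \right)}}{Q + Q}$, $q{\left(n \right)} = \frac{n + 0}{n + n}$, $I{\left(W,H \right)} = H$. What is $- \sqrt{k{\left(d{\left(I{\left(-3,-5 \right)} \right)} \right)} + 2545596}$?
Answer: $- \frac{\sqrt{254652445}}{10} \approx -1595.8$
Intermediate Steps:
$q{\left(n \right)} = \frac{1}{2}$ ($q{\left(n \right)} = \frac{n}{2 n} = n \frac{1}{2 n} = \frac{1}{2}$)
$d{\left(Q \right)} = 3 - \frac{\frac{1}{2} + Q}{2 Q}$ ($d{\left(Q \right)} = 3 - \frac{Q + \frac{1}{2}}{Q + Q} = 3 - \frac{\frac{1}{2} + Q}{2 Q}$)
$k{\left(X \right)} = 931 - X$ ($k{\left(X \right)} = 8 - \left(-923 + X\right) = 931 - X$)
$- \sqrt{k{\left(d{\left(I{\left(-3,-5 \right)} \right)} \right)} + 2545596} = - \sqrt{\left(931 - \frac{-1 + 10 \left(-5\right)}{4 \left(-5\right)}\right) + 2545596} = - \sqrt{\left(931 - \frac{1}{4} \left(- \frac{1}{5}\right) \left(-1 - 50\right)\right) + 2545596} = - \sqrt{\left(931 - \frac{1}{4} \left(- \frac{1}{5}\right) \left(-51\right)\right) + 2545596} = - \sqrt{\left(931 - \frac{51}{20}\right) + 2545596} = - \sqrt{\frac{18569}{20} + 2545596} = - \sqrt{\frac{50930489}{20}} = - \frac{\sqrt{254652445}}{10}$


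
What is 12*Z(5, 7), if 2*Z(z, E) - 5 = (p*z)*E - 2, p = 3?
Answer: 648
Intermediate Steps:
Z(z, E) = 3/2 + 3*E*z/2 (Z(z, E) = 5/2 + ((3*z)*E - 2)/2 = 5/2 + (3*E*z - 2)/2 = 5/2 + (-2 + 3*E*z)/2 = 5/2 + (-1 + 3*E*z/2) = 3/2 + 3*E*z/2)
12*Z(5, 7) = 12*(3/2 + (3/2)*7*5) = 12*(3/2 + 105/2) = 12*54 = 648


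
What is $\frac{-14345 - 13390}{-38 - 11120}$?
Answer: $\frac{27735}{11158} \approx 2.4857$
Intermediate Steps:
$\frac{-14345 - 13390}{-38 - 11120} = - \frac{27735}{-11158} = \left(-27735\right) \left(- \frac{1}{11158}\right) = \frac{27735}{11158}$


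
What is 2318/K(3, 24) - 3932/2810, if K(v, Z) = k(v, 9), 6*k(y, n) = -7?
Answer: -19554502/9835 ≈ -1988.3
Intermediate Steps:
k(y, n) = -7/6 (k(y, n) = (⅙)*(-7) = -7/6)
K(v, Z) = -7/6
2318/K(3, 24) - 3932/2810 = 2318/(-7/6) - 3932/2810 = 2318*(-6/7) - 3932*1/2810 = -13908/7 - 1966/1405 = -19554502/9835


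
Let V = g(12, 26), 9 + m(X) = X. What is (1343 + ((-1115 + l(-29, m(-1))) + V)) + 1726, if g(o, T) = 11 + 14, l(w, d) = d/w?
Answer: 57401/29 ≈ 1979.3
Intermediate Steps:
m(X) = -9 + X
g(o, T) = 25
V = 25
(1343 + ((-1115 + l(-29, m(-1))) + V)) + 1726 = (1343 + ((-1115 + (-9 - 1)/(-29)) + 25)) + 1726 = (1343 + ((-1115 - 10*(-1/29)) + 25)) + 1726 = (1343 + ((-1115 + 10/29) + 25)) + 1726 = (1343 + (-32325/29 + 25)) + 1726 = (1343 - 31600/29) + 1726 = 7347/29 + 1726 = 57401/29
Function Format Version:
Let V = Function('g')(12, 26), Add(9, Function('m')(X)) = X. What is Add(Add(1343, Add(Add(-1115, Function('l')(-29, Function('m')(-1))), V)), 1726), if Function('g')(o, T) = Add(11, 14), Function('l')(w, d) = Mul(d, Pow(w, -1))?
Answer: Rational(57401, 29) ≈ 1979.3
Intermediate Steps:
Function('m')(X) = Add(-9, X)
Function('g')(o, T) = 25
V = 25
Add(Add(1343, Add(Add(-1115, Function('l')(-29, Function('m')(-1))), V)), 1726) = Add(Add(1343, Add(Add(-1115, Mul(Add(-9, -1), Pow(-29, -1))), 25)), 1726) = Add(Add(1343, Add(Add(-1115, Mul(-10, Rational(-1, 29))), 25)), 1726) = Add(Add(1343, Add(Add(-1115, Rational(10, 29)), 25)), 1726) = Add(Add(1343, Add(Rational(-32325, 29), 25)), 1726) = Add(Add(1343, Rational(-31600, 29)), 1726) = Add(Rational(7347, 29), 1726) = Rational(57401, 29)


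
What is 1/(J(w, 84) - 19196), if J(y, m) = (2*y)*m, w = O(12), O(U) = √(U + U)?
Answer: -4799/91952260 - 21*√6/22988065 ≈ -5.4428e-5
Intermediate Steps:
O(U) = √2*√U (O(U) = √(2*U) = √2*√U)
w = 2*√6 (w = √2*√12 = √2*(2*√3) = 2*√6 ≈ 4.8990)
J(y, m) = 2*m*y
1/(J(w, 84) - 19196) = 1/(2*84*(2*√6) - 19196) = 1/(336*√6 - 19196) = 1/(-19196 + 336*√6)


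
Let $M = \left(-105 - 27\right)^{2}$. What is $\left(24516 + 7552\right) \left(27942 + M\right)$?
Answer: $1454796888$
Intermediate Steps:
$M = 17424$ ($M = \left(-132\right)^{2} = 17424$)
$\left(24516 + 7552\right) \left(27942 + M\right) = \left(24516 + 7552\right) \left(27942 + 17424\right) = 32068 \cdot 45366 = 1454796888$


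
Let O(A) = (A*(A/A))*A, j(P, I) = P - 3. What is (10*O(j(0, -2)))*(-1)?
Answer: -90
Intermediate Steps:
j(P, I) = -3 + P
O(A) = A² (O(A) = (A*1)*A = A*A = A²)
(10*O(j(0, -2)))*(-1) = (10*(-3 + 0)²)*(-1) = (10*(-3)²)*(-1) = (10*9)*(-1) = 90*(-1) = -90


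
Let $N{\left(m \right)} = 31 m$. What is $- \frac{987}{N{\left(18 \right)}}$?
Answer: $- \frac{329}{186} \approx -1.7688$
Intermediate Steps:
$- \frac{987}{N{\left(18 \right)}} = - \frac{987}{31 \cdot 18} = - \frac{987}{558} = \left(-987\right) \frac{1}{558} = - \frac{329}{186}$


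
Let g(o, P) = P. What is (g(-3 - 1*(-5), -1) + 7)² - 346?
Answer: -310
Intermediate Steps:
(g(-3 - 1*(-5), -1) + 7)² - 346 = (-1 + 7)² - 346 = 6² - 346 = 36 - 346 = -310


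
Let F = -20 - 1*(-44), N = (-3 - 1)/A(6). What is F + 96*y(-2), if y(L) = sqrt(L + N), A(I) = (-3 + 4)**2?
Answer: 24 + 96*I*sqrt(6) ≈ 24.0 + 235.15*I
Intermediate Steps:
A(I) = 1 (A(I) = 1**2 = 1)
N = -4 (N = (-3 - 1)/1 = -4*1 = -4)
y(L) = sqrt(-4 + L) (y(L) = sqrt(L - 4) = sqrt(-4 + L))
F = 24 (F = -20 + 44 = 24)
F + 96*y(-2) = 24 + 96*sqrt(-4 - 2) = 24 + 96*sqrt(-6) = 24 + 96*(I*sqrt(6)) = 24 + 96*I*sqrt(6)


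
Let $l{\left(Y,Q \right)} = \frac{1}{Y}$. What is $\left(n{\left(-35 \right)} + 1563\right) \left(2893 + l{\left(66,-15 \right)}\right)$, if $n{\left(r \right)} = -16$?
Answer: $\frac{295382633}{66} \approx 4.4755 \cdot 10^{6}$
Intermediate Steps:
$\left(n{\left(-35 \right)} + 1563\right) \left(2893 + l{\left(66,-15 \right)}\right) = \left(-16 + 1563\right) \left(2893 + \frac{1}{66}\right) = 1547 \left(2893 + \frac{1}{66}\right) = 1547 \cdot \frac{190939}{66} = \frac{295382633}{66}$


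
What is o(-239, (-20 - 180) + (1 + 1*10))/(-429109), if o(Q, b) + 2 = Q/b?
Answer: 139/81101601 ≈ 1.7139e-6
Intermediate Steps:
o(Q, b) = -2 + Q/b
o(-239, (-20 - 180) + (1 + 1*10))/(-429109) = (-2 - 239/((-20 - 180) + (1 + 1*10)))/(-429109) = (-2 - 239/(-200 + (1 + 10)))*(-1/429109) = (-2 - 239/(-200 + 11))*(-1/429109) = (-2 - 239/(-189))*(-1/429109) = (-2 - 239*(-1/189))*(-1/429109) = (-2 + 239/189)*(-1/429109) = -139/189*(-1/429109) = 139/81101601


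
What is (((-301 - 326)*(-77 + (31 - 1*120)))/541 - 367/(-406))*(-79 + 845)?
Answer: 16260586337/109823 ≈ 1.4806e+5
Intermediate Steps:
(((-301 - 326)*(-77 + (31 - 1*120)))/541 - 367/(-406))*(-79 + 845) = (-627*(-77 + (31 - 120))*(1/541) - 367*(-1/406))*766 = (-627*(-77 - 89)*(1/541) + 367/406)*766 = (-627*(-166)*(1/541) + 367/406)*766 = (104082*(1/541) + 367/406)*766 = (104082/541 + 367/406)*766 = (42455839/219646)*766 = 16260586337/109823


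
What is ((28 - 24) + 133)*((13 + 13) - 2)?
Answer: 3288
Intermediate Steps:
((28 - 24) + 133)*((13 + 13) - 2) = (4 + 133)*(26 - 2) = 137*24 = 3288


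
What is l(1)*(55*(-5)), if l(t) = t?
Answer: -275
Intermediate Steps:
l(1)*(55*(-5)) = 1*(55*(-5)) = 1*(-275) = -275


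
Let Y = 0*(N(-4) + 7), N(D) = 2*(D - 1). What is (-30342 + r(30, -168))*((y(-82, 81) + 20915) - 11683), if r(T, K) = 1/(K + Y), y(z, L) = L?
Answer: -47472617041/168 ≈ -2.8257e+8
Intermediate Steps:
N(D) = -2 + 2*D (N(D) = 2*(-1 + D) = -2 + 2*D)
Y = 0 (Y = 0*((-2 + 2*(-4)) + 7) = 0*((-2 - 8) + 7) = 0*(-10 + 7) = 0*(-3) = 0)
r(T, K) = 1/K (r(T, K) = 1/(K + 0) = 1/K)
(-30342 + r(30, -168))*((y(-82, 81) + 20915) - 11683) = (-30342 + 1/(-168))*((81 + 20915) - 11683) = (-30342 - 1/168)*(20996 - 11683) = -5097457/168*9313 = -47472617041/168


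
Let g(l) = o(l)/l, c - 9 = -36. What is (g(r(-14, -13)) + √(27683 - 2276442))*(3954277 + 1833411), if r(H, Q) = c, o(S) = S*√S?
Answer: 5787688*I*(√2248759 + 3*√3) ≈ 8.7092e+9*I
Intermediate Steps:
o(S) = S^(3/2)
c = -27 (c = 9 - 36 = -27)
r(H, Q) = -27
g(l) = √l (g(l) = l^(3/2)/l = √l)
(g(r(-14, -13)) + √(27683 - 2276442))*(3954277 + 1833411) = (√(-27) + √(27683 - 2276442))*(3954277 + 1833411) = (3*I*√3 + √(-2248759))*5787688 = (3*I*√3 + I*√2248759)*5787688 = (I*√2248759 + 3*I*√3)*5787688 = 5787688*I*√2248759 + 17363064*I*√3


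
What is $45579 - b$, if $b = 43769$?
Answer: $1810$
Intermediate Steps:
$45579 - b = 45579 - 43769 = 1810$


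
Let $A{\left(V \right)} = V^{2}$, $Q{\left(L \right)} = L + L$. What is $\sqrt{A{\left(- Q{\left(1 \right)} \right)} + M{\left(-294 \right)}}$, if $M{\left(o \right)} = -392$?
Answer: $2 i \sqrt{97} \approx 19.698 i$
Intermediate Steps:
$Q{\left(L \right)} = 2 L$
$\sqrt{A{\left(- Q{\left(1 \right)} \right)} + M{\left(-294 \right)}} = \sqrt{\left(- 2 \cdot 1\right)^{2} - 392} = \sqrt{\left(\left(-1\right) 2\right)^{2} - 392} = \sqrt{\left(-2\right)^{2} - 392} = \sqrt{4 - 392} = \sqrt{-388} = 2 i \sqrt{97}$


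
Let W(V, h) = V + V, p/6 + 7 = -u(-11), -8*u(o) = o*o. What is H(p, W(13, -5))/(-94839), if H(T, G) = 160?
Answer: -160/94839 ≈ -0.0016871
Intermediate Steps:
u(o) = -o**2/8 (u(o) = -o*o/8 = -o**2/8)
p = 195/4 (p = -42 + 6*(-(-1)*(-11)**2/8) = -42 + 6*(-(-1)*121/8) = -42 + 6*(-1*(-121/8)) = -42 + 6*(121/8) = -42 + 363/4 = 195/4 ≈ 48.750)
W(V, h) = 2*V
H(p, W(13, -5))/(-94839) = 160/(-94839) = 160*(-1/94839) = -160/94839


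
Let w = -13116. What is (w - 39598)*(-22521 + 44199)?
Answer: -1142734092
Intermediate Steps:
(w - 39598)*(-22521 + 44199) = (-13116 - 39598)*(-22521 + 44199) = -52714*21678 = -1142734092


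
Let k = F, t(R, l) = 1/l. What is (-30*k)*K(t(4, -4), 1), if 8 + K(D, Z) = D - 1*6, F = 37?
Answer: 31635/2 ≈ 15818.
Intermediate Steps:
k = 37
K(D, Z) = -14 + D (K(D, Z) = -8 + (D - 1*6) = -8 + (D - 6) = -8 + (-6 + D) = -14 + D)
(-30*k)*K(t(4, -4), 1) = (-30*37)*(-14 + 1/(-4)) = -1110*(-14 - 1/4) = -1110*(-57/4) = 31635/2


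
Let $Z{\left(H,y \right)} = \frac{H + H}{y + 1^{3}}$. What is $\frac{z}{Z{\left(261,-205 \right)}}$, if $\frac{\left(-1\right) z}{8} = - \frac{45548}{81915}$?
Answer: $- \frac{12389056}{7126605} \approx -1.7384$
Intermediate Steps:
$z = \frac{364384}{81915}$ ($z = - 8 \left(- \frac{45548}{81915}\right) = - 8 \left(\left(-45548\right) \frac{1}{81915}\right) = \left(-8\right) \left(- \frac{45548}{81915}\right) = \frac{364384}{81915} \approx 4.4483$)
$Z{\left(H,y \right)} = \frac{2 H}{1 + y}$ ($Z{\left(H,y \right)} = \frac{2 H}{y + 1} = \frac{2 H}{1 + y}$)
$\frac{z}{Z{\left(261,-205 \right)}} = \frac{364384}{81915 \cdot 2 \cdot 261 \frac{1}{1 - 205}} = \frac{364384}{81915 \cdot 2 \cdot 261 \frac{1}{-204}} = \frac{364384}{81915 \cdot 2 \cdot 261 \left(- \frac{1}{204}\right)} = \frac{364384}{81915 \left(- \frac{87}{34}\right)} = \frac{364384}{81915} \left(- \frac{34}{87}\right) = - \frac{12389056}{7126605}$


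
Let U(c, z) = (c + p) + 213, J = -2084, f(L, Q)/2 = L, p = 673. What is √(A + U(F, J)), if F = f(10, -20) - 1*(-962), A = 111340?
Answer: 2*√28302 ≈ 336.46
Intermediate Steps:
f(L, Q) = 2*L
F = 982 (F = 2*10 - 1*(-962) = 20 + 962 = 982)
U(c, z) = 886 + c (U(c, z) = (c + 673) + 213 = (673 + c) + 213 = 886 + c)
√(A + U(F, J)) = √(111340 + (886 + 982)) = √(111340 + 1868) = √113208 = 2*√28302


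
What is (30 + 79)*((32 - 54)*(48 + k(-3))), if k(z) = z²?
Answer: -136686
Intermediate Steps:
(30 + 79)*((32 - 54)*(48 + k(-3))) = (30 + 79)*((32 - 54)*(48 + (-3)²)) = 109*(-22*(48 + 9)) = 109*(-22*57) = 109*(-1254) = -136686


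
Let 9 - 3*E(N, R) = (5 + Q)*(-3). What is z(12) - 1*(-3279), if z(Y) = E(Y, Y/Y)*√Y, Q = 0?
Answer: 3279 + 16*√3 ≈ 3306.7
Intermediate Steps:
E(N, R) = 8 (E(N, R) = 3 - (5 + 0)*(-3)/3 = 3 - 5*(-3)/3 = 3 - ⅓*(-15) = 3 + 5 = 8)
z(Y) = 8*√Y
z(12) - 1*(-3279) = 8*√12 - 1*(-3279) = 8*(2*√3) + 3279 = 16*√3 + 3279 = 3279 + 16*√3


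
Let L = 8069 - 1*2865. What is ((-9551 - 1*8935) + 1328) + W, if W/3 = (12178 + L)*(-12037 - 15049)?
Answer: -1412443714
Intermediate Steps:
L = 5204 (L = 8069 - 2865 = 5204)
W = -1412426556 (W = 3*((12178 + 5204)*(-12037 - 15049)) = 3*(17382*(-27086)) = 3*(-470808852) = -1412426556)
((-9551 - 1*8935) + 1328) + W = ((-9551 - 1*8935) + 1328) - 1412426556 = ((-9551 - 8935) + 1328) - 1412426556 = (-18486 + 1328) - 1412426556 = -17158 - 1412426556 = -1412443714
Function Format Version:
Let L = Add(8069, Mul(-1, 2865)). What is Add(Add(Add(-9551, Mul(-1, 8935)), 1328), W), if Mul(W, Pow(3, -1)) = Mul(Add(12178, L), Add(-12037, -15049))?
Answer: -1412443714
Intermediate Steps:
L = 5204 (L = Add(8069, -2865) = 5204)
W = -1412426556 (W = Mul(3, Mul(Add(12178, 5204), Add(-12037, -15049))) = Mul(3, Mul(17382, -27086)) = Mul(3, -470808852) = -1412426556)
Add(Add(Add(-9551, Mul(-1, 8935)), 1328), W) = Add(Add(Add(-9551, Mul(-1, 8935)), 1328), -1412426556) = Add(Add(Add(-9551, -8935), 1328), -1412426556) = Add(Add(-18486, 1328), -1412426556) = Add(-17158, -1412426556) = -1412443714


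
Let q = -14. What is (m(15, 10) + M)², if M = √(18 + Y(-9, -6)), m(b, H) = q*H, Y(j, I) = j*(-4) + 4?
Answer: (140 - √58)² ≈ 17526.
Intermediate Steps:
Y(j, I) = 4 - 4*j (Y(j, I) = -4*j + 4 = 4 - 4*j)
m(b, H) = -14*H
M = √58 (M = √(18 + (4 - 4*(-9))) = √(18 + (4 + 36)) = √(18 + 40) = √58 ≈ 7.6158)
(m(15, 10) + M)² = (-14*10 + √58)² = (-140 + √58)²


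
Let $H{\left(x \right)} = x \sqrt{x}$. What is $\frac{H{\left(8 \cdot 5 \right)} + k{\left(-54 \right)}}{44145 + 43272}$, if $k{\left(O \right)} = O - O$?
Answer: $\frac{80 \sqrt{10}}{87417} \approx 0.002894$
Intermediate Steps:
$k{\left(O \right)} = 0$
$H{\left(x \right)} = x^{\frac{3}{2}}$
$\frac{H{\left(8 \cdot 5 \right)} + k{\left(-54 \right)}}{44145 + 43272} = \frac{\left(8 \cdot 5\right)^{\frac{3}{2}} + 0}{44145 + 43272} = \frac{40^{\frac{3}{2}} + 0}{87417} = \left(80 \sqrt{10} + 0\right) \frac{1}{87417} = 80 \sqrt{10} \cdot \frac{1}{87417} = \frac{80 \sqrt{10}}{87417}$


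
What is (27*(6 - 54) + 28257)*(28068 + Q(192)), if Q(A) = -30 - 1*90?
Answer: 753506028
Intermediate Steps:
Q(A) = -120 (Q(A) = -30 - 90 = -120)
(27*(6 - 54) + 28257)*(28068 + Q(192)) = (27*(6 - 54) + 28257)*(28068 - 120) = (27*(-48) + 28257)*27948 = (-1296 + 28257)*27948 = 26961*27948 = 753506028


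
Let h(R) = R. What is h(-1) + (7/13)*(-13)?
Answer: -8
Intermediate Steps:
h(-1) + (7/13)*(-13) = -1 + (7/13)*(-13) = -1 - 7 = -8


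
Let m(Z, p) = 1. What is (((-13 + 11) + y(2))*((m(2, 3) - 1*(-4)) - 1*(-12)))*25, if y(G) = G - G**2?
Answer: -1700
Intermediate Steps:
(((-13 + 11) + y(2))*((m(2, 3) - 1*(-4)) - 1*(-12)))*25 = (((-13 + 11) + 2*(1 - 1*2))*((1 - 1*(-4)) - 1*(-12)))*25 = ((-2 + 2*(1 - 2))*((1 + 4) + 12))*25 = ((-2 + 2*(-1))*(5 + 12))*25 = ((-2 - 2)*17)*25 = -4*17*25 = -68*25 = -1700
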